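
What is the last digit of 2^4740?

6

The units digit of 2^n cycles with period 4: 2, 4, 8, 6, …
4740 leaves remainder 0 on division by 4, so 2^4740 ends in 6.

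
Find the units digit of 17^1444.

1

The units digit of 17^n cycles with period 4: 7, 9, 3, 1, …
1444 mod 4 = 0, so the last digit matches 7^4 = 1.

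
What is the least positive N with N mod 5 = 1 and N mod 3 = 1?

x ≡ 1 (mod 3) gives x ∈ {1}.
The first of these with x mod 5 = 1 is 1.

1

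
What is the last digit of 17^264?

Powers of 7 mod 10 repeat with period 4: 7, 9, 3, 1.
264 mod 4 = 0, so the last digit matches 7^4 = 1.

1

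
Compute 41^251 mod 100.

By repeated squaring mod 100: 41^1≡41, 41^2≡81, 41^4≡61, 41^8≡21, 41^16≡41, 41^32≡81, 41^64≡61, 41^128≡21.
Since 251 = 1 + 2 + 8 + 16 + 32 + 64 + 128 in binary, 41^251 ≡ 41·81·21·41·81·61·21 ≡ 41 (mod 100).

41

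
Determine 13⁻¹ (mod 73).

45

73 = 5·13 + 8
13 = 1·8 + 5
8 = 1·5 + 3
5 = 1·3 + 2
3 = 1·2 + 1
2 = 2·1 + 0
Back-substituting gives 13·45 ≡ 1 (mod 73).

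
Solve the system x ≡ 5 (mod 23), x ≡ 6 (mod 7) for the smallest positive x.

97

Since 7·10 ≡ 1 (mod 23), take x = 6 + 7·((5−6)·10 mod 23) = 6 + 7·13 = 97.
Check: 97 mod 23 = 5, 97 mod 7 = 6.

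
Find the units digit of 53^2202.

9

Powers of 3 mod 10 repeat with period 4: 3, 9, 7, 1.
2202 leaves remainder 2 on division by 4, so 53^2202 ends in 9.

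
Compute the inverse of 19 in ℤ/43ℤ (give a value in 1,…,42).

19·34 = 646 = 15·43 + 1, so 19⁻¹ ≡ 34 (mod 43).

34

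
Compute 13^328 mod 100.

By repeated squaring mod 100: 13^1≡13, 13^2≡69, 13^4≡61, 13^8≡21, 13^16≡41, 13^32≡81, 13^64≡61, 13^128≡21, 13^256≡41.
328 = 8 + 64 + 256, so 13^328 ≡ 21·61·41 ≡ 21 (mod 100).

21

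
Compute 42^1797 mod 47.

By repeated squaring mod 47: 42^1≡42, 42^2≡25, 42^4≡14, 42^8≡8, 42^16≡17, 42^32≡7, 42^64≡2, 42^128≡4, 42^256≡16, 42^512≡21, 42^1024≡18.
1797 = 1 + 4 + 256 + 512 + 1024, so 42^1797 ≡ 42·14·16·21·18 ≡ 16 (mod 47).

16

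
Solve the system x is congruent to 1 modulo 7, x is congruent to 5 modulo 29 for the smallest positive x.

x ≡ 1 (mod 7) gives x ∈ {1, 8, 15, 22, 29, 36, 43, 50, …}.
The first of these with x mod 29 = 5 is 92.

92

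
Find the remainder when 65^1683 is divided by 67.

1

Square-and-reduce mod 67: 65^1≡65, 65^2≡4, 65^4≡16, 65^8≡55, 65^16≡10, 65^32≡33, 65^64≡17, 65^128≡21, 65^256≡39, 65^512≡47, 65^1024≡65.
Since 1683 = 1 + 2 + 16 + 128 + 512 + 1024 in binary, 65^1683 ≡ 65·4·10·21·47·65 ≡ 1 (mod 67).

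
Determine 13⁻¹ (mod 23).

16

23 = 1·13 + 10
13 = 1·10 + 3
10 = 3·3 + 1
3 = 3·1 + 0
Back-substituting gives 13·16 ≡ 1 (mod 23).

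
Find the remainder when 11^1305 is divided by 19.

Square-and-reduce mod 19: 11^1≡11, 11^2≡7, 11^4≡11, 11^8≡7, 11^16≡11, 11^32≡7, 11^64≡11, 11^128≡7, 11^256≡11, 11^512≡7, 11^1024≡11.
1305 = 1 + 8 + 16 + 256 + 1024, so 11^1305 ≡ 11·7·11·11·11 ≡ 1 (mod 19).

1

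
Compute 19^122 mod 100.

By repeated squaring mod 100: 19^1≡19, 19^2≡61, 19^4≡21, 19^8≡41, 19^16≡81, 19^32≡61, 19^64≡21.
Since 122 = 2 + 8 + 16 + 32 + 64 in binary, 19^122 ≡ 61·41·81·61·21 ≡ 61 (mod 100).

61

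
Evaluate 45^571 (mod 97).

51

Successive squares of 45 mod 97: 45^1≡45, 45^2≡85, 45^4≡47, 45^8≡75, 45^16≡96, 45^32≡1, 45^64≡1, 45^128≡1, 45^256≡1, 45^512≡1.
Since 571 = 1 + 2 + 8 + 16 + 32 + 512 in binary, 45^571 ≡ 45·85·75·96·1·1 ≡ 51 (mod 97).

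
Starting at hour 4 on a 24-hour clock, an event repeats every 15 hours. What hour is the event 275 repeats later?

1

275·15 = 4125.
4125 = 171·24 + 21, so 4125 mod 24 = 21.
(4 + 21) mod 24 = 1.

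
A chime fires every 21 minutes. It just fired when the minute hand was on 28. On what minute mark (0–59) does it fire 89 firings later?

89·21 = 1869.
1869 − 31·60 = 9, so 1869 ≡ 9 (mod 60).
(28 + 9) mod 60 = 37.

37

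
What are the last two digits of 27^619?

63

Square-and-reduce mod 100: 27^1≡27, 27^2≡29, 27^4≡41, 27^8≡81, 27^16≡61, 27^32≡21, 27^64≡41, 27^128≡81, 27^256≡61, 27^512≡21.
Since 619 = 1 + 2 + 8 + 32 + 64 + 512 in binary, 27^619 ≡ 27·29·81·21·41·21 ≡ 63 (mod 100).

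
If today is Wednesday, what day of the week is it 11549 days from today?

Tuesday

11549 − 1649·7 = 6, so 11549 ≡ 6 (mod 7).
Wednesday + 6 days → Tuesday.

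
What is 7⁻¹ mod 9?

9 = 1·7 + 2
7 = 3·2 + 1
2 = 2·1 + 0
Back-substituting gives 7·4 ≡ 1 (mod 9).

4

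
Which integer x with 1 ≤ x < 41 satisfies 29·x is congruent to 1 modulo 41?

17

29·17 = 493 = 12·41 + 1, so 29⁻¹ ≡ 17 (mod 41).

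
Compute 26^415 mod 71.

By repeated squaring mod 71: 26^1≡26, 26^2≡37, 26^4≡20, 26^8≡45, 26^16≡37, 26^32≡20, 26^64≡45, 26^128≡37, 26^256≡20.
415 = 1 + 2 + 4 + 8 + 16 + 128 + 256, so 26^415 ≡ 26·37·20·45·37·37·20 ≡ 34 (mod 71).

34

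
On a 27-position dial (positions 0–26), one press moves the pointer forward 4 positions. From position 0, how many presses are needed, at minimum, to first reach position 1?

7

4·7 = 28 = 1·27 + 1, so 4⁻¹ ≡ 7 (mod 27).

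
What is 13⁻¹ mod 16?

13·5 = 65 = 4·16 + 1, so 13⁻¹ ≡ 5 (mod 16).

5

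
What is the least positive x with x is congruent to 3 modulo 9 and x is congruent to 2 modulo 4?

30

x ≡ 2 (mod 4) gives x ∈ {2, 6, 10, 14, 18, 22, 26, 30}.
The first of these with x mod 9 = 3 is 30.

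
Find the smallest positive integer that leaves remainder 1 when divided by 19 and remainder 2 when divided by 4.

x ≡ 2 (mod 4) gives x ∈ {2, 6, 10, 14, 18, 22, 26, 30, …}.
The first of these with x mod 19 = 1 is 58.

58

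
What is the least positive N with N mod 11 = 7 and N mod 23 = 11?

172

x ≡ 7 (mod 11) gives x ∈ {7, 18, 29, 40, 51, 62, 73, 84, …}.
The first of these with x mod 23 = 11 is 172.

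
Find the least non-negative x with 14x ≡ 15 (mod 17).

12

The inverse of 14 mod 17 is 11 (since 14·11 = 154 ≡ 1).
So x ≡ 11·15 = 165 ≡ 12 (mod 17).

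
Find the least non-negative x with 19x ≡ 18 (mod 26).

19⁻¹ ≡ 11 (mod 26) because 19·11 = 209 = 8·26 + 1.
So x ≡ 11·18 = 198 ≡ 16 (mod 26).
Check: 19·16 = 304 = 11·26 + 18.

16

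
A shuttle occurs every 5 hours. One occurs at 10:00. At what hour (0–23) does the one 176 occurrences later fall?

176·5 = 880.
880 − 36·24 = 16, so 880 ≡ 16 (mod 24).
(10 + 16) mod 24 = 2.

2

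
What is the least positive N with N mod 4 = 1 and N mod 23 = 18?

41

x ≡ 1 (mod 4) gives x ∈ {1, 5, 9, 13, 17, 21, 25, 29, …}.
The first of these with x mod 23 = 18 is 41.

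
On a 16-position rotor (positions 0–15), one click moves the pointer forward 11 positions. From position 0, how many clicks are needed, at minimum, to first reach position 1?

3

16 = 1·11 + 5
11 = 2·5 + 1
5 = 5·1 + 0
Back-substituting gives 11·3 ≡ 1 (mod 16).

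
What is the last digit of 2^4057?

Last digits of 2^n: 2, 4, 8, 6 (period 4).
4057 leaves remainder 1 on division by 4, so 2^4057 ends in 2.

2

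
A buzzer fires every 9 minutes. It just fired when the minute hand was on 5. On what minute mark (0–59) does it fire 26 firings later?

59

26·9 = 234.
234 = 3·60 + 54, so 234 mod 60 = 54.
(5 + 54) mod 60 = 59.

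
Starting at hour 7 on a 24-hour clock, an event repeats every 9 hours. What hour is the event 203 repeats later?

10

203·9 = 1827.
1827 = 76·24 + 3, so 1827 mod 24 = 3.
(7 + 3) mod 24 = 10.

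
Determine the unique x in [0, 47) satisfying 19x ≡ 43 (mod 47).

The inverse of 19 mod 47 is 5 (since 19·5 = 95 ≡ 1).
So x ≡ 5·43 = 215 ≡ 27 (mod 47).

27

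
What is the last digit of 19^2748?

The units digit of 19^n cycles with period 2: 9, 1, …
2748 leaves remainder 0 on division by 2, so 19^2748 ends in 1.

1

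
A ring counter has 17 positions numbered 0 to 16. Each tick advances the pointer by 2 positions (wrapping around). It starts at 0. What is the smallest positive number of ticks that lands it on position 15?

16

The inverse of 2 mod 17 is 9 (since 2·9 = 18 ≡ 1).
So x ≡ 9·15 = 135 ≡ 16 (mod 17).
Check: 2·16 = 32 = 1·17 + 15.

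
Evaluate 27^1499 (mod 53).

35

Successive squares of 27 mod 53: 27^1≡27, 27^2≡40, 27^4≡10, 27^8≡47, 27^16≡36, 27^32≡24, 27^64≡46, 27^128≡49, 27^256≡16, 27^512≡44, 27^1024≡28.
Since 1499 = 1 + 2 + 8 + 16 + 64 + 128 + 256 + 1024 in binary, 27^1499 ≡ 27·40·47·36·46·49·16·28 ≡ 35 (mod 53).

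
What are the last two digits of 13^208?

21

By repeated squaring mod 100: 13^1≡13, 13^2≡69, 13^4≡61, 13^8≡21, 13^16≡41, 13^32≡81, 13^64≡61, 13^128≡21.
Since 208 = 16 + 64 + 128 in binary, 13^208 ≡ 41·61·21 ≡ 21 (mod 100).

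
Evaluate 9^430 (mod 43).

14

Successive squares of 9 mod 43: 9^1≡9, 9^2≡38, 9^4≡25, 9^8≡23, 9^16≡13, 9^32≡40, 9^64≡9, 9^128≡38, 9^256≡25.
Since 430 = 2 + 4 + 8 + 32 + 128 + 256 in binary, 9^430 ≡ 38·25·23·40·38·25 ≡ 14 (mod 43).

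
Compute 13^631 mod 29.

By repeated squaring mod 29: 13^1≡13, 13^2≡24, 13^4≡25, 13^8≡16, 13^16≡24, 13^32≡25, 13^64≡16, 13^128≡24, 13^256≡25, 13^512≡16.
631 = 1 + 2 + 4 + 16 + 32 + 64 + 512, so 13^631 ≡ 13·24·25·24·25·16·16 ≡ 13 (mod 29).

13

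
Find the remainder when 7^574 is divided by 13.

Square-and-reduce mod 13: 7^1≡7, 7^2≡10, 7^4≡9, 7^8≡3, 7^16≡9, 7^32≡3, 7^64≡9, 7^128≡3, 7^256≡9, 7^512≡3.
574 = 2 + 4 + 8 + 16 + 32 + 512, so 7^574 ≡ 10·9·3·9·3·3 ≡ 4 (mod 13).

4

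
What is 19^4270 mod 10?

Powers of 9 mod 10 repeat with period 2: 9, 1.
4270 leaves remainder 0 on division by 2, so 19^4270 ends in 1.

1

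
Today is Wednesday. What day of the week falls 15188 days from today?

Monday

Dividing 15188 by 7 gives quotient 2169 and remainder 5.
Wednesday + 5 days → Monday.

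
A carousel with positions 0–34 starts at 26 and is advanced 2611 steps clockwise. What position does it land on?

Dividing 2611 by 35 gives quotient 74 and remainder 21.
(26 + 21) mod 35 = 12.

12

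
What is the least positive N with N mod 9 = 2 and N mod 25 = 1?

Since 25·4 ≡ 1 (mod 9), take x = 1 + 25·((2−1)·4 mod 9) = 1 + 25·4 = 101.
Check: 101 mod 9 = 2, 101 mod 25 = 1.

101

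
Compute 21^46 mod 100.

By repeated squaring mod 100: 21^1≡21, 21^2≡41, 21^4≡81, 21^8≡61, 21^16≡21, 21^32≡41.
Since 46 = 2 + 4 + 8 + 32 in binary, 21^46 ≡ 41·81·61·41 ≡ 21 (mod 100).

21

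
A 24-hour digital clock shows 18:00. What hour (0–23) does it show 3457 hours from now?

Dividing 3457 by 24 gives quotient 144 and remainder 1.
(18 + 1) mod 24 = 19.

19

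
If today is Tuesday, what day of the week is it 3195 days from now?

3195 − 456·7 = 3, so 3195 ≡ 3 (mod 7).
Tuesday + 3 days → Friday.

Friday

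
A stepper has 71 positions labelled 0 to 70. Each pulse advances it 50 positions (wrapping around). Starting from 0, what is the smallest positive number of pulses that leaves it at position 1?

71 = 1·50 + 21
50 = 2·21 + 8
21 = 2·8 + 5
8 = 1·5 + 3
5 = 1·3 + 2
3 = 1·2 + 1
2 = 2·1 + 0
Back-substituting gives 50·27 ≡ 1 (mod 71).

27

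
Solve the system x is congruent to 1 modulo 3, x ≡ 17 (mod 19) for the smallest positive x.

55

x ≡ 1 (mod 3) gives x ∈ {1, 4, 7, 10, 13, 16, 19, 22, …}.
The first of these with x mod 19 = 17 is 55.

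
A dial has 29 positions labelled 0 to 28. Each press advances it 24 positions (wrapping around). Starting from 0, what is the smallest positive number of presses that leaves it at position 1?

23

24·23 = 552 = 19·29 + 1, so 24⁻¹ ≡ 23 (mod 29).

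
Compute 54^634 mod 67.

Successive squares of 54 mod 67: 54^1≡54, 54^2≡35, 54^4≡19, 54^8≡26, 54^16≡6, 54^32≡36, 54^64≡23, 54^128≡60, 54^256≡49, 54^512≡56.
Since 634 = 2 + 8 + 16 + 32 + 64 + 512 in binary, 54^634 ≡ 35·26·6·36·23·56 ≡ 65 (mod 67).

65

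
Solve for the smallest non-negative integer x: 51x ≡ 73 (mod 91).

51⁻¹ ≡ 25 (mod 91) because 51·25 = 1275 = 14·91 + 1.
So x ≡ 25·73 = 1825 ≡ 5 (mod 91).

5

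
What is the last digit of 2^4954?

4

The units digit of 2^n cycles with period 4: 2, 4, 8, 6, …
4954 mod 4 = 2, so the last digit matches 2^2 = 4.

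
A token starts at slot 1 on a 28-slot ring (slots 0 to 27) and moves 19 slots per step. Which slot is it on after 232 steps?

13

232·19 = 4408.
Dividing 4408 by 28 gives quotient 157 and remainder 12.
(1 + 12) mod 28 = 13.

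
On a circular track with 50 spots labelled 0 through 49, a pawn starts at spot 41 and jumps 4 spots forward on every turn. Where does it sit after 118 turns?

13

118·4 = 472.
Dividing 472 by 50 gives quotient 9 and remainder 22.
(41 + 22) mod 50 = 13.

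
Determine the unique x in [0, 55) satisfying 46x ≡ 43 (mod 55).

46⁻¹ ≡ 6 (mod 55) because 46·6 = 276 = 5·55 + 1.
Multiplying both sides by 6: x ≡ 6·43 = 258 ≡ 38 (mod 55).

38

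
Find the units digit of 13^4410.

The units digit of 13^n cycles with period 4: 3, 9, 7, 1, …
4410 mod 4 = 2, so the last digit matches 3^2 = 9.

9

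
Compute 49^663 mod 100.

Successive squares of 49 mod 100: 49^1≡49, 49^2≡1, 49^4≡1, 49^8≡1, 49^16≡1, 49^32≡1, 49^64≡1, 49^128≡1, 49^256≡1, 49^512≡1.
Since 663 = 1 + 2 + 4 + 16 + 128 + 512 in binary, 49^663 ≡ 49·1·1·1·1·1 ≡ 49 (mod 100).

49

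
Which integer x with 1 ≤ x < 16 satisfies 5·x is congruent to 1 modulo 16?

13

5·13 = 65 = 4·16 + 1, so 5⁻¹ ≡ 13 (mod 16).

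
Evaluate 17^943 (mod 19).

Square-and-reduce mod 19: 17^1≡17, 17^2≡4, 17^4≡16, 17^8≡9, 17^16≡5, 17^32≡6, 17^64≡17, 17^128≡4, 17^256≡16, 17^512≡9.
Since 943 = 1 + 2 + 4 + 8 + 32 + 128 + 256 + 512 in binary, 17^943 ≡ 17·4·16·9·6·4·16·9 ≡ 5 (mod 19).

5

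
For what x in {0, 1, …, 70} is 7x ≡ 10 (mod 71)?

42

7⁻¹ ≡ 61 (mod 71) because 7·61 = 427 = 6·71 + 1.
So x ≡ 61·10 = 610 ≡ 42 (mod 71).
Check: 7·42 = 294 = 4·71 + 10.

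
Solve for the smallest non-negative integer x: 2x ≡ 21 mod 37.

The inverse of 2 mod 37 is 19 (since 2·19 = 38 ≡ 1).
Multiplying both sides by 19: x ≡ 19·21 = 399 ≡ 29 (mod 37).
Check: 2·29 = 58 = 1·37 + 21.

29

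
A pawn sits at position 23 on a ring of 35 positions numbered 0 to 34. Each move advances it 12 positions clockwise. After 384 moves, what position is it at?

384·12 = 4608.
4608 mod 35 = 23 (since 131·35 = 4585).
(23 + 23) mod 35 = 11.

11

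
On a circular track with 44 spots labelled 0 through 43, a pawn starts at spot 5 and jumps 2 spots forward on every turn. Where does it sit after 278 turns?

33

278·2 = 556.
Dividing 556 by 44 gives quotient 12 and remainder 28.
(5 + 28) mod 44 = 33.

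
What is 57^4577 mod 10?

7

Powers of 7 mod 10 repeat with period 4: 7, 9, 3, 1.
4577 leaves remainder 1 on division by 4, so 57^4577 ends in 7.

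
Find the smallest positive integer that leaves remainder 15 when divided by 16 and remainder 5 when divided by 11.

159

x ≡ 5 (mod 11) gives x ∈ {5, 16, 27, 38, 49, 60, 71, 82, …}.
The first of these with x mod 16 = 15 is 159.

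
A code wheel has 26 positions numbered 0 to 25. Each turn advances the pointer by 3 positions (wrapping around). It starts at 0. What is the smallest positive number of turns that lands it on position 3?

The inverse of 3 mod 26 is 9 (since 3·9 = 27 ≡ 1).
So x ≡ 9·3 = 27 ≡ 1 (mod 26).

1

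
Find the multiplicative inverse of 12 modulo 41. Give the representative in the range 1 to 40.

24

12·24 = 288 = 7·41 + 1, so 12⁻¹ ≡ 24 (mod 41).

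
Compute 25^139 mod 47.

Square-and-reduce mod 47: 25^1≡25, 25^2≡14, 25^4≡8, 25^8≡17, 25^16≡7, 25^32≡2, 25^64≡4, 25^128≡16.
139 = 1 + 2 + 8 + 128, so 25^139 ≡ 25·14·17·16 ≡ 25 (mod 47).

25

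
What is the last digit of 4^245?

Powers of 4 mod 10 repeat with period 2: 4, 6.
245 mod 2 = 1, so the last digit matches 4^1 = 4.

4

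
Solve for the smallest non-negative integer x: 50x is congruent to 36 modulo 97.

24

The inverse of 50 mod 97 is 33 (since 50·33 = 1650 ≡ 1).
So x ≡ 33·36 = 1188 ≡ 24 (mod 97).
Check: 50·24 = 1200 = 12·97 + 36.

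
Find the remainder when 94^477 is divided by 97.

By repeated squaring mod 97: 94^1≡94, 94^2≡9, 94^4≡81, 94^8≡62, 94^16≡61, 94^32≡35, 94^64≡61, 94^128≡35, 94^256≡61.
477 = 1 + 4 + 8 + 16 + 64 + 128 + 256, so 94^477 ≡ 94·81·62·61·61·35·61 ≡ 79 (mod 97).

79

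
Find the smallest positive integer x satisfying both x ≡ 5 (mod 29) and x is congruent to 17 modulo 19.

150

x ≡ 17 (mod 19) gives x ∈ {17, 36, 55, 74, 93, 112, 131, 150}.
The first of these with x mod 29 = 5 is 150.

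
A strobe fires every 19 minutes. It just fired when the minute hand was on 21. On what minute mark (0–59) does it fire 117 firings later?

24

117·19 = 2223.
2223 mod 60 = 3 (since 37·60 = 2220).
(21 + 3) mod 60 = 24.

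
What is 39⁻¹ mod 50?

9

39·9 = 351 = 7·50 + 1, so 39⁻¹ ≡ 9 (mod 50).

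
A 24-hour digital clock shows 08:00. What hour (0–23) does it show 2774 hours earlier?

2774 − 115·24 = 14, so 2774 ≡ 14 (mod 24).
(8 − 14) mod 24 = 18.

18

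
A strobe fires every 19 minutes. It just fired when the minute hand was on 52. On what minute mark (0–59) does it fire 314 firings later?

18

314·19 = 5966.
5966 mod 60 = 26 (since 99·60 = 5940).
(52 + 26) mod 60 = 18.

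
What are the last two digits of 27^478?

69

Square-and-reduce mod 100: 27^1≡27, 27^2≡29, 27^4≡41, 27^8≡81, 27^16≡61, 27^32≡21, 27^64≡41, 27^128≡81, 27^256≡61.
478 = 2 + 4 + 8 + 16 + 64 + 128 + 256, so 27^478 ≡ 29·41·81·61·41·81·61 ≡ 69 (mod 100).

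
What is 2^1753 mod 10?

2

The units digit of 2^n cycles with period 4: 2, 4, 8, 6, …
1753 mod 4 = 1, so the last digit matches 2^1 = 2.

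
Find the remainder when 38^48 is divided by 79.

8

Square-and-reduce mod 79: 38^1≡38, 38^2≡22, 38^4≡10, 38^8≡21, 38^16≡46, 38^32≡62.
Since 48 = 16 + 32 in binary, 38^48 ≡ 46·62 ≡ 8 (mod 79).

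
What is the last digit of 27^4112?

Powers of 7 mod 10 repeat with period 4: 7, 9, 3, 1.
4112 leaves remainder 0 on division by 4, so 27^4112 ends in 1.

1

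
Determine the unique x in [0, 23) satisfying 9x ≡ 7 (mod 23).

11

9⁻¹ ≡ 18 (mod 23) because 9·18 = 162 = 7·23 + 1.
Multiplying both sides by 18: x ≡ 18·7 = 126 ≡ 11 (mod 23).
Check: 9·11 = 99 = 4·23 + 7.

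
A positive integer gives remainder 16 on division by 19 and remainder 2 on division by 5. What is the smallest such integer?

92

x ≡ 2 (mod 5) gives x ∈ {2, 7, 12, 17, 22, 27, 32, 37, …}.
The first of these with x mod 19 = 16 is 92.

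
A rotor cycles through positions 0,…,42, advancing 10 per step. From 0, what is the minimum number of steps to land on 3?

39

10⁻¹ ≡ 13 (mod 43) because 10·13 = 130 = 3·43 + 1.
So x ≡ 13·3 = 39 ≡ 39 (mod 43).
Check: 10·39 = 390 = 9·43 + 3.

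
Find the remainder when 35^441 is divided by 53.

By repeated squaring mod 53: 35^1≡35, 35^2≡6, 35^4≡36, 35^8≡24, 35^16≡46, 35^32≡49, 35^64≡16, 35^128≡44, 35^256≡28.
Since 441 = 1 + 8 + 16 + 32 + 128 + 256 in binary, 35^441 ≡ 35·24·46·49·44·28 ≡ 3 (mod 53).

3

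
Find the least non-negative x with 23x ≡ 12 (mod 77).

23⁻¹ ≡ 67 (mod 77) because 23·67 = 1541 = 20·77 + 1.
So x ≡ 67·12 = 804 ≡ 34 (mod 77).
Check: 23·34 = 782 = 10·77 + 12.

34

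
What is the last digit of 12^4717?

2

Powers of 2 mod 10 repeat with period 4: 2, 4, 8, 6.
4717 leaves remainder 1 on division by 4, so 12^4717 ends in 2.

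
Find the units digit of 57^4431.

Last digits of 7^n: 7, 9, 3, 1 (period 4).
4431 mod 4 = 3, so the last digit matches 7^3 = 3.

3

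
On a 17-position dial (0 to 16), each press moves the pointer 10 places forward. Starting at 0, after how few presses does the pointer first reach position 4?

The inverse of 10 mod 17 is 12 (since 10·12 = 120 ≡ 1).
Multiplying both sides by 12: x ≡ 12·4 = 48 ≡ 14 (mod 17).
Check: 10·14 = 140 = 8·17 + 4.

14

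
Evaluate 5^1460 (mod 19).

Square-and-reduce mod 19: 5^1≡5, 5^2≡6, 5^4≡17, 5^8≡4, 5^16≡16, 5^32≡9, 5^64≡5, 5^128≡6, 5^256≡17, 5^512≡4, 5^1024≡16.
Since 1460 = 4 + 16 + 32 + 128 + 256 + 1024 in binary, 5^1460 ≡ 17·16·9·6·17·16 ≡ 6 (mod 19).

6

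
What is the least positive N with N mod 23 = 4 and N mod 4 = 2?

x ≡ 2 (mod 4) gives x ∈ {2, 6, 10, 14, 18, 22, 26, 30, …}.
The first of these with x mod 23 = 4 is 50.

50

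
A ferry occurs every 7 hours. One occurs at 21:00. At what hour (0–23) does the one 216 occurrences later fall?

21

216·7 = 1512.
1512 = 63·24 + 0, so 1512 mod 24 = 0.
(21 + 0) mod 24 = 21.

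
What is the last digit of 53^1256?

Powers of 3 mod 10 repeat with period 4: 3, 9, 7, 1.
1256 mod 4 = 0, so the last digit matches 3^4 = 1.

1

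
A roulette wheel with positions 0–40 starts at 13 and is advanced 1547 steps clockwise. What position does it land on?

2

1547 − 37·41 = 30, so 1547 ≡ 30 (mod 41).
(13 + 30) mod 41 = 2.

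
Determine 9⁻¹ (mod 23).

23 = 2·9 + 5
9 = 1·5 + 4
5 = 1·4 + 1
4 = 4·1 + 0
Back-substituting gives 9·18 ≡ 1 (mod 23).

18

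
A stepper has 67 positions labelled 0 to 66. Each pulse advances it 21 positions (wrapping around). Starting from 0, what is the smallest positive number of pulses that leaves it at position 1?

16

67 = 3·21 + 4
21 = 5·4 + 1
4 = 4·1 + 0
Back-substituting gives 21·16 ≡ 1 (mod 67).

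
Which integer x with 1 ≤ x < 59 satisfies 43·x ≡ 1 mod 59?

11

59 = 1·43 + 16
43 = 2·16 + 11
16 = 1·11 + 5
11 = 2·5 + 1
5 = 5·1 + 0
Back-substituting gives 43·11 ≡ 1 (mod 59).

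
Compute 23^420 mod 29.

By repeated squaring mod 29: 23^1≡23, 23^2≡7, 23^4≡20, 23^8≡23, 23^16≡7, 23^32≡20, 23^64≡23, 23^128≡7, 23^256≡20.
420 = 4 + 32 + 128 + 256, so 23^420 ≡ 20·20·7·20 ≡ 1 (mod 29).

1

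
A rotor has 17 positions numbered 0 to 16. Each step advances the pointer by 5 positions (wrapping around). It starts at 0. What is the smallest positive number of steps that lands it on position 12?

16

The inverse of 5 mod 17 is 7 (since 5·7 = 35 ≡ 1).
Multiplying both sides by 7: x ≡ 7·12 = 84 ≡ 16 (mod 17).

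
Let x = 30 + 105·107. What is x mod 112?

105·107 = 11235.
11235 mod 112 = 35 (since 100·112 = 11200).
(30 + 35) mod 112 = 65.

65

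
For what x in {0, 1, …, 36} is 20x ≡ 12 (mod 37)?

The inverse of 20 mod 37 is 13 (since 20·13 = 260 ≡ 1).
Multiplying both sides by 13: x ≡ 13·12 = 156 ≡ 8 (mod 37).

8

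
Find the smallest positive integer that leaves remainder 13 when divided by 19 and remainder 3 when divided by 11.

146

Since 11·7 ≡ 1 (mod 19), take x = 3 + 11·((13−3)·7 mod 19) = 3 + 11·13 = 146.
Check: 146 mod 19 = 13, 146 mod 11 = 3.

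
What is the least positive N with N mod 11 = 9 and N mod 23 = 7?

53

x ≡ 9 (mod 11) gives x ∈ {9, 20, 31, 42, 53}.
The first of these with x mod 23 = 7 is 53.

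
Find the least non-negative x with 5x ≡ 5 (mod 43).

1

5⁻¹ ≡ 26 (mod 43) because 5·26 = 130 = 3·43 + 1.
So x ≡ 26·5 = 130 ≡ 1 (mod 43).
Check: 5·1 = 5 = 0·43 + 5.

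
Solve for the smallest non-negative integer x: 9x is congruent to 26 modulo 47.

9⁻¹ ≡ 21 (mod 47) because 9·21 = 189 = 4·47 + 1.
So x ≡ 21·26 = 546 ≡ 29 (mod 47).

29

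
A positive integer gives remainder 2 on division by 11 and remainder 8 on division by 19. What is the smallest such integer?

Since 19·7 ≡ 1 (mod 11), take x = 8 + 19·((2−8)·7 mod 11) = 8 + 19·2 = 46.
Check: 46 mod 11 = 2, 46 mod 19 = 8.

46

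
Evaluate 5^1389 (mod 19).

Square-and-reduce mod 19: 5^1≡5, 5^2≡6, 5^4≡17, 5^8≡4, 5^16≡16, 5^32≡9, 5^64≡5, 5^128≡6, 5^256≡17, 5^512≡4, 5^1024≡16.
1389 = 1 + 4 + 8 + 32 + 64 + 256 + 1024, so 5^1389 ≡ 5·17·4·9·5·17·16 ≡ 11 (mod 19).

11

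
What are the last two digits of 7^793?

Successive squares of 7 mod 100: 7^1≡7, 7^2≡49, 7^4≡1, 7^8≡1, 7^16≡1, 7^32≡1, 7^64≡1, 7^128≡1, 7^256≡1, 7^512≡1.
793 = 1 + 8 + 16 + 256 + 512, so 7^793 ≡ 7·1·1·1·1 ≡ 7 (mod 100).

07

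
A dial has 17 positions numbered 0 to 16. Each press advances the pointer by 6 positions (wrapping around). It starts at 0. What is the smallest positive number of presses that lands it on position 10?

The inverse of 6 mod 17 is 3 (since 6·3 = 18 ≡ 1).
Multiplying both sides by 3: x ≡ 3·10 = 30 ≡ 13 (mod 17).
Check: 6·13 = 78 = 4·17 + 10.

13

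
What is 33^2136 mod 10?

Last digits of 3^n: 3, 9, 7, 1 (period 4).
2136 leaves remainder 0 on division by 4, so 33^2136 ends in 1.

1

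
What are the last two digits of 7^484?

Successive squares of 7 mod 100: 7^1≡7, 7^2≡49, 7^4≡1, 7^8≡1, 7^16≡1, 7^32≡1, 7^64≡1, 7^128≡1, 7^256≡1.
484 = 4 + 32 + 64 + 128 + 256, so 7^484 ≡ 1·1·1·1·1 ≡ 1 (mod 100).

01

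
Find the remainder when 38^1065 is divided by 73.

Square-and-reduce mod 73: 38^1≡38, 38^2≡57, 38^4≡37, 38^8≡55, 38^16≡32, 38^32≡2, 38^64≡4, 38^128≡16, 38^256≡37, 38^512≡55, 38^1024≡32.
Since 1065 = 1 + 8 + 32 + 1024 in binary, 38^1065 ≡ 38·55·2·32 ≡ 24 (mod 73).

24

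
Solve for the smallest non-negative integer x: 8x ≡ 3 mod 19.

17

The inverse of 8 mod 19 is 12 (since 8·12 = 96 ≡ 1).
Multiplying both sides by 12: x ≡ 12·3 = 36 ≡ 17 (mod 19).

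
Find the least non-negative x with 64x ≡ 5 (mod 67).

The inverse of 64 mod 67 is 22 (since 64·22 = 1408 ≡ 1).
Multiplying both sides by 22: x ≡ 22·5 = 110 ≡ 43 (mod 67).

43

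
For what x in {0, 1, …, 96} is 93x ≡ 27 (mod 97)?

66

The inverse of 93 mod 97 is 24 (since 93·24 = 2232 ≡ 1).
So x ≡ 24·27 = 648 ≡ 66 (mod 97).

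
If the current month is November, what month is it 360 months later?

November

360 = 30·12 + 0, so 360 mod 12 = 0.
November + 0 months → November.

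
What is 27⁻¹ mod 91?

27

27·27 = 729 = 8·91 + 1, so 27⁻¹ ≡ 27 (mod 91).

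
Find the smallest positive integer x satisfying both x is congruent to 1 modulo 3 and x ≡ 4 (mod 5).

4

Since 5·2 ≡ 1 (mod 3), take x = 4 + 5·((1−4)·2 mod 3) = 4 + 5·0 = 4.
Check: 4 mod 3 = 1, 4 mod 5 = 4.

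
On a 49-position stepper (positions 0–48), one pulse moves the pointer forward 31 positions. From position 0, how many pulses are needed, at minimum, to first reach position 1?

31·19 = 589 = 12·49 + 1, so 31⁻¹ ≡ 19 (mod 49).

19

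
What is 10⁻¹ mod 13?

13 = 1·10 + 3
10 = 3·3 + 1
3 = 3·1 + 0
Back-substituting gives 10·4 ≡ 1 (mod 13).

4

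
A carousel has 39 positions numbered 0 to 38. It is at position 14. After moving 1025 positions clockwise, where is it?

25

1025 − 26·39 = 11, so 1025 ≡ 11 (mod 39).
(14 + 11) mod 39 = 25.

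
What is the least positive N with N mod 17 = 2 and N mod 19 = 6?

291

x ≡ 2 (mod 17) gives x ∈ {2, 19, 36, 53, 70, 87, 104, 121, …}.
The first of these with x mod 19 = 6 is 291.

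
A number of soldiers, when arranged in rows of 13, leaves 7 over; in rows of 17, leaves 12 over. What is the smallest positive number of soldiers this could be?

46

x ≡ 7 (mod 13) gives x ∈ {7, 20, 33, 46}.
The first of these with x mod 17 = 12 is 46.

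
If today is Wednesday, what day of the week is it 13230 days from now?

13230 − 1890·7 = 0, so 13230 ≡ 0 (mod 7).
Wednesday + 0 days → Wednesday.

Wednesday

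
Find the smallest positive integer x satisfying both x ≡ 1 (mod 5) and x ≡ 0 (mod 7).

x ≡ 1 (mod 5) gives x ∈ {1, 6, 11, 16, 21}.
The first of these with x mod 7 = 0 is 21.

21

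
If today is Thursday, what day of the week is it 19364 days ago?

Tuesday

Dividing 19364 by 7 gives quotient 2766 and remainder 2.
Thursday − 2 days → Tuesday.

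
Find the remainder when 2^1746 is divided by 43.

By repeated squaring mod 43: 2^1≡2, 2^2≡4, 2^4≡16, 2^8≡41, 2^16≡4, 2^32≡16, 2^64≡41, 2^128≡4, 2^256≡16, 2^512≡41, 2^1024≡4.
Since 1746 = 2 + 16 + 64 + 128 + 512 + 1024 in binary, 2^1746 ≡ 4·4·41·4·41·4 ≡ 35 (mod 43).

35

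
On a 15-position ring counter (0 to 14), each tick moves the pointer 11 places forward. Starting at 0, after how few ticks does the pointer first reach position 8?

13

11⁻¹ ≡ 11 (mod 15) because 11·11 = 121 = 8·15 + 1.
Multiplying both sides by 11: x ≡ 11·8 = 88 ≡ 13 (mod 15).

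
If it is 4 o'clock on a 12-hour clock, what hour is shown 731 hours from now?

3

731 = 60·12 + 11, so 731 mod 12 = 11.
4 + 11 → 3 on a 12-hour dial.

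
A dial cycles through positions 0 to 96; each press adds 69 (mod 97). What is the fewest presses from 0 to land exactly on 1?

69·45 = 3105 = 32·97 + 1, so 69⁻¹ ≡ 45 (mod 97).

45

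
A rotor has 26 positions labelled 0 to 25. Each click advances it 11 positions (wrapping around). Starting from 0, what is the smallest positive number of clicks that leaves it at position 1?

19

26 = 2·11 + 4
11 = 2·4 + 3
4 = 1·3 + 1
3 = 3·1 + 0
Back-substituting gives 11·19 ≡ 1 (mod 26).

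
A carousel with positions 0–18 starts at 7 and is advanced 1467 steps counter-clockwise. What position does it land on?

1467 mod 19 = 4 (since 77·19 = 1463).
(7 − 4) mod 19 = 3.

3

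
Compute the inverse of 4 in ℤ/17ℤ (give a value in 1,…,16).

13

17 = 4·4 + 1
4 = 4·1 + 0
Back-substituting gives 4·13 ≡ 1 (mod 17).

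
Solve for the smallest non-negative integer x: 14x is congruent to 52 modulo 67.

42

The inverse of 14 mod 67 is 24 (since 14·24 = 336 ≡ 1).
Multiplying both sides by 24: x ≡ 24·52 = 1248 ≡ 42 (mod 67).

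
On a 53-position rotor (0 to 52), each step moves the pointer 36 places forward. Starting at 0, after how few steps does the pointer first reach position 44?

36⁻¹ ≡ 28 (mod 53) because 36·28 = 1008 = 19·53 + 1.
Multiplying both sides by 28: x ≡ 28·44 = 1232 ≡ 13 (mod 53).

13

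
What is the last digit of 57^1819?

3

Last digits of 7^n: 7, 9, 3, 1 (period 4).
1819 mod 4 = 3, so the last digit matches 7^3 = 3.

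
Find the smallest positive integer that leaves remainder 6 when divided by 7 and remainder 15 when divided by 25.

x ≡ 6 (mod 7) gives x ∈ {6, 13, 20, 27, 34, 41, 48, 55, …}.
The first of these with x mod 25 = 15 is 90.

90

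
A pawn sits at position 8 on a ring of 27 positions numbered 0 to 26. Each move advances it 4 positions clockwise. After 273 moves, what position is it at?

20

273·4 = 1092.
1092 mod 27 = 12 (since 40·27 = 1080).
(8 + 12) mod 27 = 20.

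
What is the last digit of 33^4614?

9

The units digit of 33^n cycles with period 4: 3, 9, 7, 1, …
4614 leaves remainder 2 on division by 4, so 33^4614 ends in 9.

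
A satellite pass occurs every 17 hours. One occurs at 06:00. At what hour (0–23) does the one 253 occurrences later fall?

253·17 = 4301.
4301 mod 24 = 5 (since 179·24 = 4296).
(6 + 5) mod 24 = 11.

11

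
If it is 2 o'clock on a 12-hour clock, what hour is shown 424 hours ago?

10

424 − 35·12 = 4, so 424 ≡ 4 (mod 12).
2 − 4 → 10 on a 12-hour dial.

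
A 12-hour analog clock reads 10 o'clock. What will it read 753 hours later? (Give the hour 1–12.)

7

Dividing 753 by 12 gives quotient 62 and remainder 9.
10 + 9 → 7 on a 12-hour dial.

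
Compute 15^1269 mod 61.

Successive squares of 15 mod 61: 15^1≡15, 15^2≡42, 15^4≡56, 15^8≡25, 15^16≡15, 15^32≡42, 15^64≡56, 15^128≡25, 15^256≡15, 15^512≡42, 15^1024≡56.
Since 1269 = 1 + 4 + 16 + 32 + 64 + 128 + 1024 in binary, 15^1269 ≡ 15·56·15·42·56·25·56 ≡ 9 (mod 61).

9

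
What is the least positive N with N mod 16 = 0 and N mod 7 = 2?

16

x ≡ 2 (mod 7) gives x ∈ {2, 9, 16}.
The first of these with x mod 16 = 0 is 16.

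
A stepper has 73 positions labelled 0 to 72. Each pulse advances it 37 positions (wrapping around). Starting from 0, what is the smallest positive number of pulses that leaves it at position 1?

2

37·2 = 74 = 1·73 + 1, so 37⁻¹ ≡ 2 (mod 73).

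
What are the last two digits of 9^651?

09

Square-and-reduce mod 100: 9^1≡9, 9^2≡81, 9^4≡61, 9^8≡21, 9^16≡41, 9^32≡81, 9^64≡61, 9^128≡21, 9^256≡41, 9^512≡81.
Since 651 = 1 + 2 + 8 + 128 + 512 in binary, 9^651 ≡ 9·81·21·21·81 ≡ 9 (mod 100).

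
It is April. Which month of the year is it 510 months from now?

October

510 = 42·12 + 6, so 510 mod 12 = 6.
April + 6 months → October.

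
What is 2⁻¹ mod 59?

30

59 = 29·2 + 1
2 = 2·1 + 0
Back-substituting gives 2·30 ≡ 1 (mod 59).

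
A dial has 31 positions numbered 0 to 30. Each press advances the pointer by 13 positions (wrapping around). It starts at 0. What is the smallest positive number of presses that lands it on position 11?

The inverse of 13 mod 31 is 12 (since 13·12 = 156 ≡ 1).
So x ≡ 12·11 = 132 ≡ 8 (mod 31).

8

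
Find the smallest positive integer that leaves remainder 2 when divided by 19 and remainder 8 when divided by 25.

458

x ≡ 2 (mod 19) gives x ∈ {2, 21, 40, 59, 78, 97, 116, 135, …}.
The first of these with x mod 25 = 8 is 458.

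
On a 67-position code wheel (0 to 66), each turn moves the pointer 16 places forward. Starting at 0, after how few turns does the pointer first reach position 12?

51

16⁻¹ ≡ 21 (mod 67) because 16·21 = 336 = 5·67 + 1.
So x ≡ 21·12 = 252 ≡ 51 (mod 67).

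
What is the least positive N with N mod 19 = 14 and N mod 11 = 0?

Since 11·7 ≡ 1 (mod 19), take x = 0 + 11·((14−0)·7 mod 19) = 0 + 11·3 = 33.
Check: 33 mod 19 = 14, 33 mod 11 = 0.

33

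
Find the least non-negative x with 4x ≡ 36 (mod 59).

4⁻¹ ≡ 15 (mod 59) because 4·15 = 60 = 1·59 + 1.
Multiplying both sides by 15: x ≡ 15·36 = 540 ≡ 9 (mod 59).

9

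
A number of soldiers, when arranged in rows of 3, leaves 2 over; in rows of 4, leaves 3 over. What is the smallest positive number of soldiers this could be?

11

x ≡ 2 (mod 3) gives x ∈ {2, 5, 8, 11}.
The first of these with x mod 4 = 3 is 11.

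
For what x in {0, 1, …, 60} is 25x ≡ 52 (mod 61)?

The inverse of 25 mod 61 is 22 (since 25·22 = 550 ≡ 1).
So x ≡ 22·52 = 1144 ≡ 46 (mod 61).

46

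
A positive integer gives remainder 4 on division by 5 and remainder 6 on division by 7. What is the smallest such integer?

34

x ≡ 4 (mod 5) gives x ∈ {4, 9, 14, 19, 24, 29, 34}.
The first of these with x mod 7 = 6 is 34.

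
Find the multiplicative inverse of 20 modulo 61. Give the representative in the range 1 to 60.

58

61 = 3·20 + 1
20 = 20·1 + 0
Back-substituting gives 20·58 ≡ 1 (mod 61).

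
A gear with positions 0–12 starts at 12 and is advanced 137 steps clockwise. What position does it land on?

6

137 − 10·13 = 7, so 137 ≡ 7 (mod 13).
(12 + 7) mod 13 = 6.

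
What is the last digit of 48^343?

The units digit of 48^n cycles with period 4: 8, 4, 2, 6, …
343 leaves remainder 3 on division by 4, so 48^343 ends in 2.

2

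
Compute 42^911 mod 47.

Successive squares of 42 mod 47: 42^1≡42, 42^2≡25, 42^4≡14, 42^8≡8, 42^16≡17, 42^32≡7, 42^64≡2, 42^128≡4, 42^256≡16, 42^512≡21.
911 = 1 + 2 + 4 + 8 + 128 + 256 + 512, so 42^911 ≡ 42·25·14·8·4·16·21 ≡ 27 (mod 47).

27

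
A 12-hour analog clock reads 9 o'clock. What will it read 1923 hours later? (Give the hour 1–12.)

1923 mod 12 = 3 (since 160·12 = 1920).
9 + 3 → 12 on a 12-hour dial.

12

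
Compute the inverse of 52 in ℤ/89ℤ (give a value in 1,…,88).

52·12 = 624 = 7·89 + 1, so 52⁻¹ ≡ 12 (mod 89).

12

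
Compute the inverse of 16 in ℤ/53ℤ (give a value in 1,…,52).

53 = 3·16 + 5
16 = 3·5 + 1
5 = 5·1 + 0
Back-substituting gives 16·10 ≡ 1 (mod 53).

10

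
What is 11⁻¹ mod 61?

50

61 = 5·11 + 6
11 = 1·6 + 5
6 = 1·5 + 1
5 = 5·1 + 0
Back-substituting gives 11·50 ≡ 1 (mod 61).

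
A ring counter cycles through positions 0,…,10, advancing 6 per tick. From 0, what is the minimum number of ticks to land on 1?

6⁻¹ ≡ 2 (mod 11) because 6·2 = 12 = 1·11 + 1.
So x ≡ 2·1 = 2 ≡ 2 (mod 11).
Check: 6·2 = 12 = 1·11 + 1.

2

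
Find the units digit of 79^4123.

9

The units digit of 79^n cycles with period 2: 9, 1, …
4123 mod 2 = 1, so the last digit matches 9^1 = 9.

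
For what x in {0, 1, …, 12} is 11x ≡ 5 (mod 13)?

11⁻¹ ≡ 6 (mod 13) because 11·6 = 66 = 5·13 + 1.
So x ≡ 6·5 = 30 ≡ 4 (mod 13).

4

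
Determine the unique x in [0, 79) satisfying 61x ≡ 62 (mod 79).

58

61⁻¹ ≡ 57 (mod 79) because 61·57 = 3477 = 44·79 + 1.
Multiplying both sides by 57: x ≡ 57·62 = 3534 ≡ 58 (mod 79).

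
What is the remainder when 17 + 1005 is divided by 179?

1005 − 5·179 = 110, so 1005 ≡ 110 (mod 179).
(17 + 110) mod 179 = 127.

127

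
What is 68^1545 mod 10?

8

The units digit of 68^n cycles with period 4: 8, 4, 2, 6, …
1545 mod 4 = 1, so the last digit matches 8^1 = 8.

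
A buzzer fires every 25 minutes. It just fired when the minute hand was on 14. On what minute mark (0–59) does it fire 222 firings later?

44

222·25 = 5550.
5550 − 92·60 = 30, so 5550 ≡ 30 (mod 60).
(14 + 30) mod 60 = 44.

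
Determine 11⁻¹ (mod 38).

38 = 3·11 + 5
11 = 2·5 + 1
5 = 5·1 + 0
Back-substituting gives 11·7 ≡ 1 (mod 38).

7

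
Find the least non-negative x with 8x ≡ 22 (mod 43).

8⁻¹ ≡ 27 (mod 43) because 8·27 = 216 = 5·43 + 1.
Multiplying both sides by 27: x ≡ 27·22 = 594 ≡ 35 (mod 43).
Check: 8·35 = 280 = 6·43 + 22.

35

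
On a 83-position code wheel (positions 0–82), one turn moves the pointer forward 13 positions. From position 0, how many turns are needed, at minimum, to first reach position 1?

83 = 6·13 + 5
13 = 2·5 + 3
5 = 1·3 + 2
3 = 1·2 + 1
2 = 2·1 + 0
Back-substituting gives 13·32 ≡ 1 (mod 83).

32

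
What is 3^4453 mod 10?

3

Powers of 3 mod 10 repeat with period 4: 3, 9, 7, 1.
4453 mod 4 = 1, so the last digit matches 3^1 = 3.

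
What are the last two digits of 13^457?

Square-and-reduce mod 100: 13^1≡13, 13^2≡69, 13^4≡61, 13^8≡21, 13^16≡41, 13^32≡81, 13^64≡61, 13^128≡21, 13^256≡41.
457 = 1 + 8 + 64 + 128 + 256, so 13^457 ≡ 13·21·61·21·41 ≡ 33 (mod 100).

33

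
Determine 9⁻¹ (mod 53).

6

9·6 = 54 = 1·53 + 1, so 9⁻¹ ≡ 6 (mod 53).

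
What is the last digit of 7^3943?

3

Last digits of 7^n: 7, 9, 3, 1 (period 4).
3943 mod 4 = 3, so the last digit matches 7^3 = 3.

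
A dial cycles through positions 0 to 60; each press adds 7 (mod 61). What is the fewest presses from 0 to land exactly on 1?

35

61 = 8·7 + 5
7 = 1·5 + 2
5 = 2·2 + 1
2 = 2·1 + 0
Back-substituting gives 7·35 ≡ 1 (mod 61).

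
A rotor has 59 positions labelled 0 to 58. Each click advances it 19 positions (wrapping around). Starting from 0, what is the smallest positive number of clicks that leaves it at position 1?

28

19·28 = 532 = 9·59 + 1, so 19⁻¹ ≡ 28 (mod 59).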